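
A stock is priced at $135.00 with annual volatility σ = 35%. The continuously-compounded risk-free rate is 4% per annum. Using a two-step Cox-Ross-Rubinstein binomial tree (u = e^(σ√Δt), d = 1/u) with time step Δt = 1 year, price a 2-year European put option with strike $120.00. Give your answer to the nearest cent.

$13.71

CRR parameters: u = e^(σ√Δt) = e^(0.35·√1) = 1.4191, d = 1/u = 0.7047
Per-period rate: rΔt = 0.04·1 = 0.04, so R = e^0.04 = 1.0408
Risk-neutral probability p = (e^0.04 − 0.7047)/(1.4191 − 0.7047) = 0.3361/0.7144 = 0.4705
Terminal stock prices: S_uu = 271.9, S_ud = 135, S_dd = 67.04
Terminal payoffs (K − S): max(-151.9, 0) = 0, max(-15, 0) = 0, max(52.96, 0) = 52.96
Node u (S = 191.6): V_u = e^(−0.04)·[0.4705·0.0000 + 0.5295·0.0000] = 0.0000
Node d (S = 95.13): V_d = e^(−0.04)·[0.4705·0.0000 + 0.5295·52.9610] = 26.9428
Node 0 (S = 135): V_0 = e^(−0.04)·[0.4705·0.0000 + 0.5295·26.9428] = 13.7065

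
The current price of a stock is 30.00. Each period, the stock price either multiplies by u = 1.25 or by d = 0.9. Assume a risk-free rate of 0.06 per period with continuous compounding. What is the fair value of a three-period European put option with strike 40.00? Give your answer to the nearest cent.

5.58

Risk-neutral probability p = (e^0.06 − 0.9)/(1.25 − 0.9) = 0.1618/0.3500 = 0.4624
Terminal stock prices: S_uuu = 58.59, S_uud = 42.19, S_udd = 30.38, S_ddd = 21.87
Terminal payoffs (K − S): max(-18.59, 0) = 0, max(-2.188, 0) = 0, max(9.625, 0) = 9.625, max(18.13, 0) = 18.13
Node uu (S = 46.88): V_uu = e^(−0.06)·[0.4624·0.0000 + 0.5376·0.0000] = 0.0000
Node ud (S = 33.75): V_ud = e^(−0.06)·[0.4624·0.0000 + 0.5376·9.6250] = 4.8732
Node dd (S = 24.3): V_dd = e^(−0.06)·[0.4624·9.6250 + 0.5376·18.1300] = 13.3706
Node u (S = 37.5): V_u = e^(−0.06)·[0.4624·0.0000 + 0.5376·4.8732] = 2.4673
Node d (S = 27): V_d = e^(−0.06)·[0.4624·4.8732 + 0.5376·13.3706] = 8.8916
Node 0 (S = 30): V_0 = e^(−0.06)·[0.4624·2.4673 + 0.5376·8.8916] = 5.5763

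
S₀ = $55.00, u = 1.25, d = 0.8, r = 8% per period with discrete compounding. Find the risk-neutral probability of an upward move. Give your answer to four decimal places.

p = 0.6222

Risk-neutral probability p = (1 + 0.08 − 0.8)/(1.25 − 0.8) = 0.2800/0.4500 = 0.6222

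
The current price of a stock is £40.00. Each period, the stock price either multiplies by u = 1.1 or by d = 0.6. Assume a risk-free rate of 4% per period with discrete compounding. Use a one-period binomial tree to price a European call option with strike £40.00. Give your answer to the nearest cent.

Risk-neutral probability p = (1 + 0.04 − 0.6)/(1.1 − 0.6) = 0.4400/0.5000 = 0.8800
Terminal stock prices: S_u = 44, S_d = 24
Terminal payoffs (S − K): max(4, 0) = 4, max(-16, 0) = 0
Node 0 (S = 40): V_0 = 1/1.04·[0.8800·4.0000 + 0.1200·0.0000] = 3.3846

£3.38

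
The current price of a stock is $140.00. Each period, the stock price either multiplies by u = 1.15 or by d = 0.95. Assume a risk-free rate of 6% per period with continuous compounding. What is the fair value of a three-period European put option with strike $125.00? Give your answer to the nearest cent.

Risk-neutral probability p = (e^0.06 − 0.95)/(1.15 − 0.95) = 0.1118/0.2000 = 0.5592
Terminal stock prices: S_uuu = 212.9, S_uud = 175.9, S_udd = 145.3, S_ddd = 120
Terminal payoffs (K − S): max(-87.92, 0) = 0, max(-50.89, 0) = 0, max(-20.3, 0) = 0, max(4.968, 0) = 4.968
Node uu (S = 185.1): V_uu = e^(−0.06)·[0.5592·0.0000 + 0.4408·0.0000] = 0.0000
Node ud (S = 152.9): V_ud = e^(−0.06)·[0.5592·0.0000 + 0.4408·0.0000] = 0.0000
Node dd (S = 126.3): V_dd = e^(−0.06)·[0.5592·0.0000 + 0.4408·4.9675] = 2.0622
Node u (S = 161): V_u = e^(−0.06)·[0.5592·0.0000 + 0.4408·0.0000] = 0.0000
Node d (S = 133): V_d = e^(−0.06)·[0.5592·0.0000 + 0.4408·2.0622] = 0.8561
Node 0 (S = 140): V_0 = e^(−0.06)·[0.5592·0.0000 + 0.4408·0.8561] = 0.3554

$0.36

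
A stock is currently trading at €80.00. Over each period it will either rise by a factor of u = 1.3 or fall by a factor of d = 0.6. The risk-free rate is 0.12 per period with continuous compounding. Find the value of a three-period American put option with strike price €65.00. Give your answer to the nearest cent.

€4.60

Risk-neutral probability p = (e^0.12 − 0.6)/(1.3 − 0.6) = 0.5275/0.7000 = 0.7536
Terminal stock prices: S_uuu = 175.8, S_uud = 81.12, S_udd = 37.44, S_ddd = 17.28
Terminal payoffs (K − S): max(-110.8, 0) = 0, max(-16.12, 0) = 0, max(27.56, 0) = 27.56, max(47.72, 0) = 47.72
Node uu (S = 135.2): continuation = e^(−0.12)·[0.7536·0.0000 + 0.2464·0.0000] = 0.0000; exercise value = 0.0000 ≤ continuation, so V_uu = 0.0000
Node ud (S = 62.4): continuation = e^(−0.12)·[0.7536·0.0000 + 0.2464·27.5600] = 6.0237; exercise value = 2.6000 ≤ continuation, so V_ud = 6.0237
Node dd (S = 28.8): continuation = e^(−0.12)·[0.7536·27.5600 + 0.2464·47.7200] = 28.8498; exercise value = 36.2000 > continuation, so V_dd = 36.2000 (exercise)
Node u (S = 104): continuation = e^(−0.12)·[0.7536·0.0000 + 0.2464·6.0237] = 1.3166; exercise value = 0.0000 ≤ continuation, so V_u = 1.3166
Node d (S = 48): continuation = e^(−0.12)·[0.7536·6.0237 + 0.2464·36.2000] = 11.9381; exercise value = 17.0000 > continuation, so V_d = 17.0000 (exercise)
Node 0 (S = 80): continuation = e^(−0.12)·[0.7536·1.3166 + 0.2464·17.0000] = 4.5956; exercise value = 0.0000 ≤ continuation, so V_0 = 4.5956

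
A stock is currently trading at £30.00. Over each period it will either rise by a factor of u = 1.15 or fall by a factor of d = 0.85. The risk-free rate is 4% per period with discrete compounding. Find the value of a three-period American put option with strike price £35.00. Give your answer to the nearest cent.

£5.00

Risk-neutral probability p = (1 + 0.04 − 0.85)/(1.15 − 0.85) = 0.1900/0.3000 = 0.6333
Terminal stock prices: S_uuu = 45.63, S_uud = 33.72, S_udd = 24.93, S_ddd = 18.42
Terminal payoffs (K − S): max(-10.63, 0) = 0, max(1.276, 0) = 1.276, max(10.07, 0) = 10.07, max(16.58, 0) = 16.58
Node uu (S = 39.67): continuation = 1/1.04·[0.6333·0.0000 + 0.3667·1.2763] = 0.4500; exercise value = 0.0000 ≤ continuation, so V_uu = 0.4500
Node ud (S = 29.32): continuation = 1/1.04·[0.6333·1.2763 + 0.3667·10.0738] = 4.3288; exercise value = 5.6750 > continuation, so V_ud = 5.6750 (exercise)
Node dd (S = 21.67): continuation = 1/1.04·[0.6333·10.0738 + 0.3667·16.5763] = 11.9788; exercise value = 13.3250 > continuation, so V_dd = 13.3250 (exercise)
Node u (S = 34.5): continuation = 1/1.04·[0.6333·0.4500 + 0.3667·5.6750] = 2.2748; exercise value = 0.5000 ≤ continuation, so V_u = 2.2748
Node d (S = 25.5): continuation = 1/1.04·[0.6333·5.6750 + 0.3667·13.3250] = 8.1538; exercise value = 9.5000 > continuation, so V_d = 9.5000 (exercise)
Node 0 (S = 30): continuation = 1/1.04·[0.6333·2.2748 + 0.3667·9.5000] = 4.7347; exercise value = 5.0000 > continuation, so V_0 = 5.0000 (exercise)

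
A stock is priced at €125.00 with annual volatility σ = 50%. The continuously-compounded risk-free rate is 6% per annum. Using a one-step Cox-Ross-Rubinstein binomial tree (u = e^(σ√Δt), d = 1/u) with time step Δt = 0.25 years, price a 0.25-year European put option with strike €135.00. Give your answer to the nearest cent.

€19.74

CRR parameters: u = e^(σ√Δt) = e^(0.5·√0.25) = 1.2840, d = 1/u = 0.7788
Per-period rate: rΔt = 0.06·0.25 = 0.015, so R = e^0.015 = 1.0151
Risk-neutral probability p = (e^0.015 − 0.7788)/(1.2840 − 0.7788) = 0.2363/0.5052 = 0.4677
Terminal stock prices: S_u = 160.5, S_d = 97.35
Terminal payoffs (K − S): max(-25.5, 0) = 0, max(37.65, 0) = 37.65
Node 0 (S = 125): V_0 = e^(−0.015)·[0.4677·0.0000 + 0.5323·37.6499] = 19.7413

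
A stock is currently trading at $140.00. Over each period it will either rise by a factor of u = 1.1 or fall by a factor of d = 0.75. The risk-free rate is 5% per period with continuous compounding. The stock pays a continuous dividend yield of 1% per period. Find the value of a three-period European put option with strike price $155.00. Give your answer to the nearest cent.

Per-period risk-free factor R = e^0.05 = 1.0513; dividend-adjusted growth = e^(0.05−0.01) = 1.0408.
Risk-neutral probability p = (1.0408 − 0.75)/(1.1 − 0.75) = 0.2908/0.3500 = 0.8309
Terminal stock prices: S_uuu = 186.3, S_uud = 127.1, S_udd = 86.62, S_ddd = 59.06
Terminal payoffs (K − S): max(-31.34, 0) = 0, max(27.95, 0) = 27.95, max(68.38, 0) = 68.38, max(95.94, 0) = 95.94
Node uu (S = 169.4): V_uu = e^(−0.05)·[0.8309·0.0000 + 0.1691·27.9500] = 4.4962
Node ud (S = 115.5): V_ud = e^(−0.05)·[0.8309·27.9500 + 0.1691·68.3750] = 33.0898
Node dd (S = 78.75): V_dd = e^(−0.05)·[0.8309·68.3750 + 0.1691·95.9375] = 69.4741
Node u (S = 154): V_u = e^(−0.05)·[0.8309·4.4962 + 0.1691·33.0898] = 8.8766
Node d (S = 105): V_d = e^(−0.05)·[0.8309·33.0898 + 0.1691·69.4741] = 37.3289
Node 0 (S = 140): V_0 = e^(−0.05)·[0.8309·8.8766 + 0.1691·37.3289] = 13.0206

$13.02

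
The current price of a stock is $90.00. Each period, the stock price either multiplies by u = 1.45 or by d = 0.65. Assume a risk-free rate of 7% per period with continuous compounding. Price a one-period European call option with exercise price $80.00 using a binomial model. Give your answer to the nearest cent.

Risk-neutral probability p = (e^0.07 − 0.65)/(1.45 − 0.65) = 0.4225/0.8000 = 0.5281
Terminal stock prices: S_u = 130.5, S_d = 58.5
Terminal payoffs (S − K): max(50.5, 0) = 50.5, max(-21.5, 0) = 0
Node 0 (S = 90): V_0 = e^(−0.07)·[0.5281·50.5000 + 0.4719·0.0000] = 24.8677

$24.87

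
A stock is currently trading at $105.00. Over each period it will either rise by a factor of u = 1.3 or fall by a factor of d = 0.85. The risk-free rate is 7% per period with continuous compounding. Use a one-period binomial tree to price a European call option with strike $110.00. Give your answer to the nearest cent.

Risk-neutral probability p = (e^0.07 − 0.85)/(1.3 − 0.85) = 0.2225/0.4500 = 0.4945
Terminal stock prices: S_u = 136.5, S_d = 89.25
Terminal payoffs (S − K): max(26.5, 0) = 26.5, max(-20.75, 0) = 0
Node 0 (S = 105): V_0 = e^(−0.07)·[0.4945·26.5000 + 0.5055·0.0000] = 12.2174

$12.22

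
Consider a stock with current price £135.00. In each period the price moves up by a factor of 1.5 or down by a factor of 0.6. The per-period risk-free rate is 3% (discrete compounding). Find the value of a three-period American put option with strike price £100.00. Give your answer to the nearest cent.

Risk-neutral probability p = (1 + 0.03 − 0.6)/(1.5 − 0.6) = 0.4300/0.9000 = 0.4778
Terminal stock prices: S_uuu = 455.6, S_uud = 182.2, S_udd = 72.9, S_ddd = 29.16
Terminal payoffs (K − S): max(-355.6, 0) = 0, max(-82.25, 0) = 0, max(27.1, 0) = 27.1, max(70.84, 0) = 70.84
Node uu (S = 303.8): continuation = 1/1.03·[0.4778·0.0000 + 0.5222·0.0000] = 0.0000; exercise value = 0.0000 ≤ continuation, so V_uu = 0.0000
Node ud (S = 121.5): continuation = 1/1.03·[0.4778·0.0000 + 0.5222·27.1000] = 13.7400; exercise value = 0.0000 ≤ continuation, so V_ud = 13.7400
Node dd (S = 48.6): continuation = 1/1.03·[0.4778·27.1000 + 0.5222·70.8400] = 48.4874; exercise value = 51.4000 > continuation, so V_dd = 51.4000 (exercise)
Node u (S = 202.5): continuation = 1/1.03·[0.4778·0.0000 + 0.5222·13.7400] = 6.9664; exercise value = 0.0000 ≤ continuation, so V_u = 6.9664
Node d (S = 81): continuation = 1/1.03·[0.4778·13.7400 + 0.5222·51.4000] = 32.4339; exercise value = 19.0000 ≤ continuation, so V_d = 32.4339
Node 0 (S = 135): continuation = 1/1.03·[0.4778·6.9664 + 0.5222·32.4339] = 19.6758; exercise value = 0.0000 ≤ continuation, so V_0 = 19.6758

£19.68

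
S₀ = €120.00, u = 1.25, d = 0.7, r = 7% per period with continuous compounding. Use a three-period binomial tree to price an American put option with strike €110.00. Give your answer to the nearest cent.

€9.91

Risk-neutral probability p = (e^0.07 − 0.7)/(1.25 − 0.7) = 0.3725/0.5500 = 0.6773
Terminal stock prices: S_uuu = 234.4, S_uud = 131.2, S_udd = 73.5, S_ddd = 41.16
Terminal payoffs (K − S): max(-124.4, 0) = 0, max(-21.25, 0) = 0, max(36.5, 0) = 36.5, max(68.84, 0) = 68.84
Node uu (S = 187.5): continuation = e^(−0.07)·[0.6773·0.0000 + 0.3227·0.0000] = 0.0000; exercise value = 0.0000 ≤ continuation, so V_uu = 0.0000
Node ud (S = 105): continuation = e^(−0.07)·[0.6773·0.0000 + 0.3227·36.5000] = 10.9827; exercise value = 5.0000 ≤ continuation, so V_ud = 10.9827
Node dd (S = 58.8): continuation = e^(−0.07)·[0.6773·36.5000 + 0.3227·68.8400] = 43.7633; exercise value = 51.2000 > continuation, so V_dd = 51.2000 (exercise)
Node u (S = 150): continuation = e^(−0.07)·[0.6773·0.0000 + 0.3227·10.9827] = 3.3046; exercise value = 0.0000 ≤ continuation, so V_u = 3.3046
Node d (S = 84): continuation = e^(−0.07)·[0.6773·10.9827 + 0.3227·51.2000] = 22.3414; exercise value = 26.0000 > continuation, so V_d = 26.0000 (exercise)
Node 0 (S = 120): continuation = e^(−0.07)·[0.6773·3.3046 + 0.3227·26.0000] = 9.9101; exercise value = 0.0000 ≤ continuation, so V_0 = 9.9101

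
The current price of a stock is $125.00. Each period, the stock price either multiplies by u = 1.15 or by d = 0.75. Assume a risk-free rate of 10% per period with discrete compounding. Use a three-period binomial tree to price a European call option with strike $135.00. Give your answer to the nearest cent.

$27.74

Risk-neutral probability p = (1 + 0.1 − 0.75)/(1.15 − 0.75) = 0.3500/0.4000 = 0.8750
Terminal stock prices: S_uuu = 190.1, S_uud = 124, S_udd = 80.86, S_ddd = 52.73
Terminal payoffs (S − K): max(55.11, 0) = 55.11, max(-11.02, 0) = 0, max(-54.14, 0) = 0, max(-82.27, 0) = 0
Node uu (S = 165.3): V_uu = 1/1.1·[0.8750·55.1094 + 0.1250·0.0000] = 43.8370
Node ud (S = 107.8): V_ud = 1/1.1·[0.8750·0.0000 + 0.1250·0.0000] = 0.0000
Node dd (S = 70.31): V_dd = 1/1.1·[0.8750·0.0000 + 0.1250·0.0000] = 0.0000
Node u (S = 143.8): V_u = 1/1.1·[0.8750·43.8370 + 0.1250·0.0000] = 34.8703
Node d (S = 93.75): V_d = 1/1.1·[0.8750·0.0000 + 0.1250·0.0000] = 0.0000
Node 0 (S = 125): V_0 = 1/1.1·[0.8750·34.8703 + 0.1250·0.0000] = 27.7378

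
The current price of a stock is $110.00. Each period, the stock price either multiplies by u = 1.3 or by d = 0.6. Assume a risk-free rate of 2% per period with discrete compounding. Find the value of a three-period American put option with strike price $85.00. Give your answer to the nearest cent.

Risk-neutral probability p = (1 + 0.02 − 0.6)/(1.3 − 0.6) = 0.4200/0.7000 = 0.6000
Terminal stock prices: S_uuu = 241.7, S_uud = 111.5, S_udd = 51.48, S_ddd = 23.76
Terminal payoffs (K − S): max(-156.7, 0) = 0, max(-26.54, 0) = 0, max(33.52, 0) = 33.52, max(61.24, 0) = 61.24
Node uu (S = 185.9): continuation = 1/1.02·[0.6000·0.0000 + 0.4000·0.0000] = 0.0000; exercise value = 0.0000 ≤ continuation, so V_uu = 0.0000
Node ud (S = 85.8): continuation = 1/1.02·[0.6000·0.0000 + 0.4000·33.5200] = 13.1451; exercise value = 0.0000 ≤ continuation, so V_ud = 13.1451
Node dd (S = 39.6): continuation = 1/1.02·[0.6000·33.5200 + 0.4000·61.2400] = 43.7333; exercise value = 45.4000 > continuation, so V_dd = 45.4000 (exercise)
Node u (S = 143): continuation = 1/1.02·[0.6000·0.0000 + 0.4000·13.1451] = 5.1549; exercise value = 0.0000 ≤ continuation, so V_u = 5.1549
Node d (S = 66): continuation = 1/1.02·[0.6000·13.1451 + 0.4000·45.4000] = 25.5363; exercise value = 19.0000 ≤ continuation, so V_d = 25.5363
Node 0 (S = 110): continuation = 1/1.02·[0.6000·5.1549 + 0.4000·25.5363] = 13.0466; exercise value = 0.0000 ≤ continuation, so V_0 = 13.0466

$13.05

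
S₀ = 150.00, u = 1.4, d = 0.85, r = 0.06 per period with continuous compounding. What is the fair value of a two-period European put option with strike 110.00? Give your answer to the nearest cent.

0.54

Risk-neutral probability p = (e^0.06 − 0.85)/(1.4 − 0.85) = 0.2118/0.5500 = 0.3852
Terminal stock prices: S_uu = 294, S_ud = 178.5, S_dd = 108.4
Terminal payoffs (K − S): max(-184, 0) = 0, max(-68.5, 0) = 0, max(1.625, 0) = 1.625
Node u (S = 210): V_u = e^(−0.06)·[0.3852·0.0000 + 0.6148·0.0000] = 0.0000
Node d (S = 127.5): V_d = e^(−0.06)·[0.3852·0.0000 + 0.6148·1.6250] = 0.9409
Node 0 (S = 150): V_0 = e^(−0.06)·[0.3852·0.0000 + 0.6148·0.9409] = 0.5448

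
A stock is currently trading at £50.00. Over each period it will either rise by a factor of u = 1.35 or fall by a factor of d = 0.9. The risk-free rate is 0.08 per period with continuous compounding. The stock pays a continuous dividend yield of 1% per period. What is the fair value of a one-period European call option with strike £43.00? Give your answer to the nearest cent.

£9.81

Per-period risk-free factor R = e^0.08 = 1.0833; dividend-adjusted growth = e^(0.08−0.01) = 1.0725.
Risk-neutral probability p = (1.0725 − 0.9)/(1.35 − 0.9) = 0.1725/0.4500 = 0.3834
Terminal stock prices: S_u = 67.5, S_d = 45
Terminal payoffs (S − K): max(24.5, 0) = 24.5, max(2, 0) = 2
Node 0 (S = 50): V_0 = e^(−0.08)·[0.3834·24.5000 + 0.6166·2.0000] = 9.8085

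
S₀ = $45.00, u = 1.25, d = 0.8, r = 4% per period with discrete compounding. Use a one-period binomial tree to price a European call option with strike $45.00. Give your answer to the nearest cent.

$5.77

Risk-neutral probability p = (1 + 0.04 − 0.8)/(1.25 − 0.8) = 0.2400/0.4500 = 0.5333
Terminal stock prices: S_u = 56.25, S_d = 36
Terminal payoffs (S − K): max(11.25, 0) = 11.25, max(-9, 0) = 0
Node 0 (S = 45): V_0 = 1/1.04·[0.5333·11.2500 + 0.4667·0.0000] = 5.7692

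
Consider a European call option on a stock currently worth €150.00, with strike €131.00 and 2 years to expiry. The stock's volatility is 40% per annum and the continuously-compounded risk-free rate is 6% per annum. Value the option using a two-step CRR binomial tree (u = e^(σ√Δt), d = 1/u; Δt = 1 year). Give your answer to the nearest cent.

€49.27

CRR parameters: u = e^(σ√Δt) = e^(0.4·√1) = 1.4918, d = 1/u = 0.6703
Per-period rate: rΔt = 0.06·1 = 0.06, so R = e^0.06 = 1.0618
Risk-neutral probability p = (e^0.06 − 0.6703)/(1.4918 − 0.6703) = 0.3915/0.8215 = 0.4766
Terminal stock prices: S_uu = 333.8, S_ud = 150, S_dd = 67.4
Terminal payoffs (S − K): max(202.8, 0) = 202.8, max(19, 0) = 19, max(-63.6, 0) = 0
Node u (S = 223.8): V_u = e^(−0.06)·[0.4766·202.8311 + 0.5234·19.0000] = 100.4026
Node d (S = 100.5): V_d = e^(−0.06)·[0.4766·19.0000 + 0.5234·0.0000] = 8.5278
Node 0 (S = 150): V_0 = e^(−0.06)·[0.4766·100.4026 + 0.5234·8.5278] = 49.2674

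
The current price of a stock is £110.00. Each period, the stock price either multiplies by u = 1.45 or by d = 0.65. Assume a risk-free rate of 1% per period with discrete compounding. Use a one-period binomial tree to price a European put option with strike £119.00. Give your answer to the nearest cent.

£25.87

Risk-neutral probability p = (1 + 0.01 − 0.65)/(1.45 − 0.65) = 0.3600/0.8000 = 0.4500
Terminal stock prices: S_u = 159.5, S_d = 71.5
Terminal payoffs (K − S): max(-40.5, 0) = 0, max(47.5, 0) = 47.5
Node 0 (S = 110): V_0 = 1/1.01·[0.4500·0.0000 + 0.5500·47.5000] = 25.8663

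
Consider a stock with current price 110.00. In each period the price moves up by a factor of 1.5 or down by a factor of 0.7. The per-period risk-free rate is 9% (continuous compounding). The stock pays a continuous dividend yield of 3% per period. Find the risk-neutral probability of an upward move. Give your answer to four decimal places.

p = 0.4523

Per-period risk-free factor R = e^0.09 = 1.0942; dividend-adjusted growth = e^(0.09−0.03) = 1.0618.
Risk-neutral probability p = (1.0618 − 0.7)/(1.5 − 0.7) = 0.3618/0.8000 = 0.4523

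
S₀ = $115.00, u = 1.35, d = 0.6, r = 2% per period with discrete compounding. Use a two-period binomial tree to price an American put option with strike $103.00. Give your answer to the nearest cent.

Risk-neutral probability p = (1 + 0.02 − 0.6)/(1.35 − 0.6) = 0.4200/0.7500 = 0.5600
Terminal stock prices: S_uu = 209.6, S_ud = 93.15, S_dd = 41.4
Terminal payoffs (K − S): max(-106.6, 0) = 0, max(9.85, 0) = 9.85, max(61.6, 0) = 61.6
Node u (S = 155.2): continuation = 1/1.02·[0.5600·0.0000 + 0.4400·9.8500] = 4.2490; exercise value = 0.0000 ≤ continuation, so V_u = 4.2490
Node d (S = 69): continuation = 1/1.02·[0.5600·9.8500 + 0.4400·61.6000] = 31.9804; exercise value = 34.0000 > continuation, so V_d = 34.0000 (exercise)
Node 0 (S = 115): continuation = 1/1.02·[0.5600·4.2490 + 0.4400·34.0000] = 16.9995; exercise value = 0.0000 ≤ continuation, so V_0 = 16.9995

$17.00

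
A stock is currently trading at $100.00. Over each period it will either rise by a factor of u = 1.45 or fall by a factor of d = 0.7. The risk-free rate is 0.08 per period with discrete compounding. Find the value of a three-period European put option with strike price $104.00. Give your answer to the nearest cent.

$16.32

Risk-neutral probability p = (1 + 0.08 − 0.7)/(1.45 − 0.7) = 0.3800/0.7500 = 0.5067
Terminal stock prices: S_uuu = 304.9, S_uud = 147.2, S_udd = 71.05, S_ddd = 34.3
Terminal payoffs (K − S): max(-200.9, 0) = 0, max(-43.17, 0) = 0, max(32.95, 0) = 32.95, max(69.7, 0) = 69.7
Node uu (S = 210.2): V_uu = 1/1.08·[0.5067·0.0000 + 0.4933·0.0000] = 0.0000
Node ud (S = 101.5): V_ud = 1/1.08·[0.5067·0.0000 + 0.4933·32.9500] = 15.0512
Node dd (S = 49): V_dd = 1/1.08·[0.5067·32.9500 + 0.4933·69.7000] = 47.2963
Node u (S = 145): V_u = 1/1.08·[0.5067·0.0000 + 0.4933·15.0512] = 6.8753
Node d (S = 70): V_d = 1/1.08·[0.5067·15.0512 + 0.4933·47.2963] = 28.6656
Node 0 (S = 100): V_0 = 1/1.08·[0.5067·6.8753 + 0.4933·28.6656] = 16.3196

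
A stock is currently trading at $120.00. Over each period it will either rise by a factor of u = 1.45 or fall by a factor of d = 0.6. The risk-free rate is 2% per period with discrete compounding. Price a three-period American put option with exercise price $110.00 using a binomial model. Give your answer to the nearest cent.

Risk-neutral probability p = (1 + 0.02 − 0.6)/(1.45 − 0.6) = 0.4200/0.8500 = 0.4941
Terminal stock prices: S_uuu = 365.8, S_uud = 151.4, S_udd = 62.64, S_ddd = 25.92
Terminal payoffs (K − S): max(-255.8, 0) = 0, max(-41.38, 0) = 0, max(47.36, 0) = 47.36, max(84.08, 0) = 84.08
Node uu (S = 252.3): continuation = 1/1.02·[0.4941·0.0000 + 0.5059·0.0000] = 0.0000; exercise value = 0.0000 ≤ continuation, so V_uu = 0.0000
Node ud (S = 104.4): continuation = 1/1.02·[0.4941·0.0000 + 0.5059·47.3600] = 23.4888; exercise value = 5.6000 ≤ continuation, so V_ud = 23.4888
Node dd (S = 43.2): continuation = 1/1.02·[0.4941·47.3600 + 0.5059·84.0800] = 64.6431; exercise value = 66.8000 > continuation, so V_dd = 66.8000 (exercise)
Node u (S = 174): continuation = 1/1.02·[0.4941·0.0000 + 0.5059·23.4888] = 11.6496; exercise value = 0.0000 ≤ continuation, so V_u = 11.6496
Node d (S = 72): continuation = 1/1.02·[0.4941·23.4888 + 0.5059·66.8000] = 44.5090; exercise value = 38.0000 ≤ continuation, so V_d = 44.5090
Node 0 (S = 120): continuation = 1/1.02·[0.4941·11.6496 + 0.5059·44.5090] = 27.7182; exercise value = 0.0000 ≤ continuation, so V_0 = 27.7182

$27.72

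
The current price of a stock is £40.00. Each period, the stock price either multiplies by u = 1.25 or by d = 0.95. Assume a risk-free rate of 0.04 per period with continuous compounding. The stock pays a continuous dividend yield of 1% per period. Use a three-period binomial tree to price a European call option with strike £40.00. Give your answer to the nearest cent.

Per-period risk-free factor R = e^0.04 = 1.0408; dividend-adjusted growth = e^(0.04−0.01) = 1.0305.
Risk-neutral probability p = (1.0305 − 0.95)/(1.25 − 0.95) = 0.0805/0.3000 = 0.2682
Terminal stock prices: S_uuu = 78.12, S_uud = 59.38, S_udd = 45.12, S_ddd = 34.29
Terminal payoffs (S − K): max(38.12, 0) = 38.12, max(19.38, 0) = 19.38, max(5.125, 0) = 5.125, max(-5.705, 0) = 0
Node uu (S = 62.5): V_uu = e^(−0.04)·[0.2682·38.1250 + 0.7318·19.3750] = 23.4465
Node ud (S = 47.5): V_ud = e^(−0.04)·[0.2682·19.3750 + 0.7318·5.1250] = 8.5958
Node dd (S = 36.1): V_dd = e^(−0.04)·[0.2682·5.1250 + 0.7318·0.0000] = 1.3205
Node u (S = 50): V_u = e^(−0.04)·[0.2682·23.4465 + 0.7318·8.5958] = 12.0853
Node d (S = 38): V_d = e^(−0.04)·[0.2682·8.5958 + 0.7318·1.3205] = 3.1433
Node 0 (S = 40): V_0 = e^(−0.04)·[0.2682·12.0853 + 0.7318·3.1433] = 5.3241

£5.32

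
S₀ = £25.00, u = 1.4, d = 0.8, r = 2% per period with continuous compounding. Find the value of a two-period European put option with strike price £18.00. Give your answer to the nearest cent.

£0.77

Risk-neutral probability p = (e^0.02 − 0.8)/(1.4 − 0.8) = 0.2202/0.6000 = 0.3670
Terminal stock prices: S_uu = 49, S_ud = 28, S_dd = 16
Terminal payoffs (K − S): max(-31, 0) = 0, max(-10, 0) = 0, max(2, 0) = 2
Node u (S = 35): V_u = e^(−0.02)·[0.3670·0.0000 + 0.6330·0.0000] = 0.0000
Node d (S = 20): V_d = e^(−0.02)·[0.3670·0.0000 + 0.6330·2.0000] = 1.2409
Node 0 (S = 25): V_0 = e^(−0.02)·[0.3670·0.0000 + 0.6330·1.2409] = 0.7700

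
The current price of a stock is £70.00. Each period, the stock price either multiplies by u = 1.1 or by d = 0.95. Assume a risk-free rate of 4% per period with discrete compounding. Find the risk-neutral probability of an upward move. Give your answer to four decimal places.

Risk-neutral probability p = (1 + 0.04 − 0.95)/(1.1 − 0.95) = 0.0900/0.1500 = 0.6000

p = 0.6000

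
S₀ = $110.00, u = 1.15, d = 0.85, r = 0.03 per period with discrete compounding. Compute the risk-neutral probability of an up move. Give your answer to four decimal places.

Risk-neutral probability p = (1 + 0.03 − 0.85)/(1.15 − 0.85) = 0.1800/0.3000 = 0.6000

p = 0.6000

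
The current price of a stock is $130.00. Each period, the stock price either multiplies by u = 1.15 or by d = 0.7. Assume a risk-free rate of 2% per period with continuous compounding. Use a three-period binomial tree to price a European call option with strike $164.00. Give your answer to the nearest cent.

Risk-neutral probability p = (e^0.02 − 0.7)/(1.15 − 0.7) = 0.3202/0.4500 = 0.7116
Terminal stock prices: S_uuu = 197.7, S_uud = 120.3, S_udd = 73.25, S_ddd = 44.59
Terminal payoffs (S − K): max(33.71, 0) = 33.71, max(-43.65, 0) = 0, max(-90.75, 0) = 0, max(-119.4, 0) = 0
Node uu (S = 171.9): V_uu = e^(−0.02)·[0.7116·33.7137 + 0.2884·0.0000] = 23.5143
Node ud (S = 104.6): V_ud = e^(−0.02)·[0.7116·0.0000 + 0.2884·0.0000] = 0.0000
Node dd (S = 63.7): V_dd = e^(−0.02)·[0.7116·0.0000 + 0.2884·0.0000] = 0.0000
Node u (S = 149.5): V_u = e^(−0.02)·[0.7116·23.5143 + 0.2884·0.0000] = 16.4005
Node d (S = 91): V_d = e^(−0.02)·[0.7116·0.0000 + 0.2884·0.0000] = 0.0000
Node 0 (S = 130): V_0 = e^(−0.02)·[0.7116·16.4005 + 0.2884·0.0000] = 11.4388

$11.44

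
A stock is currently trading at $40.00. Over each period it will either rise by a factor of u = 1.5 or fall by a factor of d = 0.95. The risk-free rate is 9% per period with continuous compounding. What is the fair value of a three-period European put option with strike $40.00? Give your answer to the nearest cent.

Risk-neutral probability p = (e^0.09 − 0.95)/(1.5 − 0.95) = 0.1442/0.5500 = 0.2621
Terminal stock prices: S_uuu = 135, S_uud = 85.5, S_udd = 54.15, S_ddd = 34.29
Terminal payoffs (K − S): max(-95, 0) = 0, max(-45.5, 0) = 0, max(-14.15, 0) = 0, max(5.705, 0) = 5.705
Node uu (S = 90): V_uu = e^(−0.09)·[0.2621·0.0000 + 0.7379·0.0000] = 0.0000
Node ud (S = 57): V_ud = e^(−0.09)·[0.2621·0.0000 + 0.7379·0.0000] = 0.0000
Node dd (S = 36.1): V_dd = e^(−0.09)·[0.2621·0.0000 + 0.7379·5.7050] = 3.8472
Node u (S = 60): V_u = e^(−0.09)·[0.2621·0.0000 + 0.7379·0.0000] = 0.0000
Node d (S = 38): V_d = e^(−0.09)·[0.2621·0.0000 + 0.7379·3.8472] = 2.5944
Node 0 (S = 40): V_0 = e^(−0.09)·[0.2621·0.0000 + 0.7379·2.5944] = 1.7496

$1.75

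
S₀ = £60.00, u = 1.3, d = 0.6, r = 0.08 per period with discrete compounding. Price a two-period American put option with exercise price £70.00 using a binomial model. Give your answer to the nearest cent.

£14.18

Risk-neutral probability p = (1 + 0.08 − 0.6)/(1.3 − 0.6) = 0.4800/0.7000 = 0.6857
Terminal stock prices: S_uu = 101.4, S_ud = 46.8, S_dd = 21.6
Terminal payoffs (K − S): max(-31.4, 0) = 0, max(23.2, 0) = 23.2, max(48.4, 0) = 48.4
Node u (S = 78): continuation = 1/1.08·[0.6857·0.0000 + 0.3143·23.2000] = 6.7513; exercise value = 0.0000 ≤ continuation, so V_u = 6.7513
Node d (S = 36): continuation = 1/1.08·[0.6857·23.2000 + 0.3143·48.4000] = 28.8148; exercise value = 34.0000 > continuation, so V_d = 34.0000 (exercise)
Node 0 (S = 60): continuation = 1/1.08·[0.6857·6.7513 + 0.3143·34.0000] = 14.1807; exercise value = 10.0000 ≤ continuation, so V_0 = 14.1807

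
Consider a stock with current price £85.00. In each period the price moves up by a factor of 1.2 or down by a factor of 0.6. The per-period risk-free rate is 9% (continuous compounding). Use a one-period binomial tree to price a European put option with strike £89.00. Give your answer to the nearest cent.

£6.13

Risk-neutral probability p = (e^0.09 − 0.6)/(1.2 − 0.6) = 0.4942/0.6000 = 0.8236
Terminal stock prices: S_u = 102, S_d = 51
Terminal payoffs (K − S): max(-13, 0) = 0, max(38, 0) = 38
Node 0 (S = 85): V_0 = e^(−0.09)·[0.8236·0.0000 + 0.1764·38.0000] = 6.1254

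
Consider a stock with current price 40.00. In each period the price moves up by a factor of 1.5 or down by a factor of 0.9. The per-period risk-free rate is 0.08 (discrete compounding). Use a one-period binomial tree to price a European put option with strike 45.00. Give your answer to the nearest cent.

5.83

Risk-neutral probability p = (1 + 0.08 − 0.9)/(1.5 − 0.9) = 0.1800/0.6000 = 0.3000
Terminal stock prices: S_u = 60, S_d = 36
Terminal payoffs (K − S): max(-15, 0) = 0, max(9, 0) = 9
Node 0 (S = 40): V_0 = 1/1.08·[0.3000·0.0000 + 0.7000·9.0000] = 5.8333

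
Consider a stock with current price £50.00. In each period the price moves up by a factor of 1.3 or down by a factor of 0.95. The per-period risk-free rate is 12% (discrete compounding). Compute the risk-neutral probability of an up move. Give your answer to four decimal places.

Risk-neutral probability p = (1 + 0.12 − 0.95)/(1.3 − 0.95) = 0.1700/0.3500 = 0.4857

p = 0.4857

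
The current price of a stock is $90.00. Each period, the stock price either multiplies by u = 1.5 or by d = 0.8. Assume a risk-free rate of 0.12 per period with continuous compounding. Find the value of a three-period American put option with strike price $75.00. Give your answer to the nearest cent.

$3.88

Risk-neutral probability p = (e^0.12 − 0.8)/(1.5 − 0.8) = 0.3275/0.7000 = 0.4679
Terminal stock prices: S_uuu = 303.8, S_uud = 162, S_udd = 86.4, S_ddd = 46.08
Terminal payoffs (K − S): max(-228.8, 0) = 0, max(-87, 0) = 0, max(-11.4, 0) = 0, max(28.92, 0) = 28.92
Node uu (S = 202.5): continuation = e^(−0.12)·[0.4679·0.0000 + 0.5321·0.0000] = 0.0000; exercise value = 0.0000 ≤ continuation, so V_uu = 0.0000
Node ud (S = 108): continuation = e^(−0.12)·[0.4679·0.0000 + 0.5321·0.0000] = 0.0000; exercise value = 0.0000 ≤ continuation, so V_ud = 0.0000
Node dd (S = 57.6): continuation = e^(−0.12)·[0.4679·0.0000 + 0.5321·28.9200] = 13.6494; exercise value = 17.4000 > continuation, so V_dd = 17.4000 (exercise)
Node u (S = 135): continuation = e^(−0.12)·[0.4679·0.0000 + 0.5321·0.0000] = 0.0000; exercise value = 0.0000 ≤ continuation, so V_u = 0.0000
Node d (S = 72): continuation = e^(−0.12)·[0.4679·0.0000 + 0.5321·17.4000] = 8.2123; exercise value = 3.0000 ≤ continuation, so V_d = 8.2123
Node 0 (S = 90): continuation = e^(−0.12)·[0.4679·0.0000 + 0.5321·8.2123] = 3.8760; exercise value = 0.0000 ≤ continuation, so V_0 = 3.8760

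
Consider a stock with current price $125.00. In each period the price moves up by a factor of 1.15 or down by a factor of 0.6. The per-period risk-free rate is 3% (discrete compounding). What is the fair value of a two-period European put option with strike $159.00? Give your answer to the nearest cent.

$28.51

Risk-neutral probability p = (1 + 0.03 − 0.6)/(1.15 − 0.6) = 0.4300/0.5500 = 0.7818
Terminal stock prices: S_uu = 165.3, S_ud = 86.25, S_dd = 45
Terminal payoffs (K − S): max(-6.312, 0) = 0, max(72.75, 0) = 72.75, max(114, 0) = 114
Node u (S = 143.8): V_u = 1/1.03·[0.7818·0.0000 + 0.2182·72.7500] = 15.4104
Node d (S = 75): V_d = 1/1.03·[0.7818·72.7500 + 0.2182·114.0000] = 79.3689
Node 0 (S = 125): V_0 = 1/1.03·[0.7818·15.4104 + 0.2182·79.3689] = 28.5097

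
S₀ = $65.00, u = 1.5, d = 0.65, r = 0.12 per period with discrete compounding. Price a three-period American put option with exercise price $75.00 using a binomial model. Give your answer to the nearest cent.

$15.73

Risk-neutral probability p = (1 + 0.12 − 0.65)/(1.5 − 0.65) = 0.4700/0.8500 = 0.5529
Terminal stock prices: S_uuu = 219.4, S_uud = 95.06, S_udd = 41.19, S_ddd = 17.85
Terminal payoffs (K − S): max(-144.4, 0) = 0, max(-20.06, 0) = 0, max(33.81, 0) = 33.81, max(57.15, 0) = 57.15
Node uu (S = 146.2): continuation = 1/1.12·[0.5529·0.0000 + 0.4471·0.0000] = 0.0000; exercise value = 0.0000 ≤ continuation, so V_uu = 0.0000
Node ud (S = 63.38): continuation = 1/1.12·[0.5529·0.0000 + 0.4471·33.8062] = 13.4941; exercise value = 11.6250 ≤ continuation, so V_ud = 13.4941
Node dd (S = 27.46): continuation = 1/1.12·[0.5529·33.8062 + 0.4471·57.1494] = 39.5018; exercise value = 47.5375 > continuation, so V_dd = 47.5375 (exercise)
Node u (S = 97.5): continuation = 1/1.12·[0.5529·0.0000 + 0.4471·13.4941] = 5.3863; exercise value = 0.0000 ≤ continuation, so V_u = 5.3863
Node d (S = 42.25): continuation = 1/1.12·[0.5529·13.4941 + 0.4471·47.5375] = 25.6371; exercise value = 32.7500 > continuation, so V_d = 32.7500 (exercise)
Node 0 (S = 65): continuation = 1/1.12·[0.5529·5.3863 + 0.4471·32.7500] = 15.7317; exercise value = 10.0000 ≤ continuation, so V_0 = 15.7317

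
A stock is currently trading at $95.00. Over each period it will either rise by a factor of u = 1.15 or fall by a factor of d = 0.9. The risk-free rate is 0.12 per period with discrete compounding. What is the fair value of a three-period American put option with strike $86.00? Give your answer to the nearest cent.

$0.10

Risk-neutral probability p = (1 + 0.12 − 0.9)/(1.15 − 0.9) = 0.2200/0.2500 = 0.8800
Terminal stock prices: S_uuu = 144.5, S_uud = 113.1, S_udd = 88.49, S_ddd = 69.26
Terminal payoffs (K − S): max(-58.48, 0) = 0, max(-27.07, 0) = 0, max(-2.492, 0) = 0, max(16.74, 0) = 16.74
Node uu (S = 125.6): continuation = 1/1.12·[0.8800·0.0000 + 0.1200·0.0000] = 0.0000; exercise value = 0.0000 ≤ continuation, so V_uu = 0.0000
Node ud (S = 98.32): continuation = 1/1.12·[0.8800·0.0000 + 0.1200·0.0000] = 0.0000; exercise value = 0.0000 ≤ continuation, so V_ud = 0.0000
Node dd (S = 76.95): continuation = 1/1.12·[0.8800·0.0000 + 0.1200·16.7450] = 1.7941; exercise value = 9.0500 > continuation, so V_dd = 9.0500 (exercise)
Node u (S = 109.2): continuation = 1/1.12·[0.8800·0.0000 + 0.1200·0.0000] = 0.0000; exercise value = 0.0000 ≤ continuation, so V_u = 0.0000
Node d (S = 85.5): continuation = 1/1.12·[0.8800·0.0000 + 0.1200·9.0500] = 0.9696; exercise value = 0.5000 ≤ continuation, so V_d = 0.9696
Node 0 (S = 95): continuation = 1/1.12·[0.8800·0.0000 + 0.1200·0.9696] = 0.1039; exercise value = 0.0000 ≤ continuation, so V_0 = 0.1039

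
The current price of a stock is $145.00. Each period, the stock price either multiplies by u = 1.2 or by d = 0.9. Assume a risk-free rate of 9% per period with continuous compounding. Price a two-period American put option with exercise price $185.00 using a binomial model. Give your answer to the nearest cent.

$40.00

Risk-neutral probability p = (e^0.09 − 0.9)/(1.2 − 0.9) = 0.1942/0.3000 = 0.6472
Terminal stock prices: S_uu = 208.8, S_ud = 156.6, S_dd = 117.5
Terminal payoffs (K − S): max(-23.8, 0) = 0, max(28.4, 0) = 28.4, max(67.55, 0) = 67.55
Node u (S = 174): continuation = e^(−0.09)·[0.6472·0.0000 + 0.3528·28.4000] = 9.1559; exercise value = 11.0000 > continuation, so V_u = 11.0000 (exercise)
Node d (S = 130.5): continuation = e^(−0.09)·[0.6472·28.4000 + 0.3528·67.5500] = 38.5773; exercise value = 54.5000 > continuation, so V_d = 54.5000 (exercise)
Node 0 (S = 145): continuation = e^(−0.09)·[0.6472·11.0000 + 0.3528·54.5000] = 24.0773; exercise value = 40.0000 > continuation, so V_0 = 40.0000 (exercise)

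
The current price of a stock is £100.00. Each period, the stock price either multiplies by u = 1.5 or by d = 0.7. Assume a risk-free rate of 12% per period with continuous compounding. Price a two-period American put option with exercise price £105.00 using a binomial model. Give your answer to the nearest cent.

£14.45

Risk-neutral probability p = (e^0.12 − 0.7)/(1.5 − 0.7) = 0.4275/0.8000 = 0.5344
Terminal stock prices: S_uu = 225, S_ud = 105, S_dd = 49
Terminal payoffs (K − S): max(-120, 0) = 0, max(0, 0) = 0, max(56, 0) = 56
Node u (S = 150): continuation = e^(−0.12)·[0.5344·0.0000 + 0.4656·0.0000] = 0.0000; exercise value = 0.0000 ≤ continuation, so V_u = 0.0000
Node d (S = 70): continuation = e^(−0.12)·[0.5344·0.0000 + 0.4656·56.0000] = 23.1266; exercise value = 35.0000 > continuation, so V_d = 35.0000 (exercise)
Node 0 (S = 100): continuation = e^(−0.12)·[0.5344·0.0000 + 0.4656·35.0000] = 14.4542; exercise value = 5.0000 ≤ continuation, so V_0 = 14.4542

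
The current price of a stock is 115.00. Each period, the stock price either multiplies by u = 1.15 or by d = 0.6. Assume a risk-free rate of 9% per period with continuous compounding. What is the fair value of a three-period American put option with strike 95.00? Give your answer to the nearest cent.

3.84

Risk-neutral probability p = (e^0.09 − 0.6)/(1.15 − 0.6) = 0.4942/0.5500 = 0.8985
Terminal stock prices: S_uuu = 174.9, S_uud = 91.25, S_udd = 47.61, S_ddd = 24.84
Terminal payoffs (K − S): max(-79.9, 0) = 0, max(3.748, 0) = 3.748, max(47.39, 0) = 47.39, max(70.16, 0) = 70.16
Node uu (S = 152.1): continuation = e^(−0.09)·[0.8985·0.0000 + 0.1015·3.7475] = 0.3476; exercise value = 0.0000 ≤ continuation, so V_uu = 0.3476
Node ud (S = 79.35): continuation = e^(−0.09)·[0.8985·3.7475 + 0.1015·47.3900] = 7.4735; exercise value = 15.6500 > continuation, so V_ud = 15.6500 (exercise)
Node dd (S = 41.4): continuation = e^(−0.09)·[0.8985·47.3900 + 0.1015·70.1600] = 45.4235; exercise value = 53.6000 > continuation, so V_dd = 53.6000 (exercise)
Node u (S = 132.2): continuation = e^(−0.09)·[0.8985·0.3476 + 0.1015·15.6500] = 1.7372; exercise value = 0.0000 ≤ continuation, so V_u = 1.7372
Node d (S = 69): continuation = e^(−0.09)·[0.8985·15.6500 + 0.1015·53.6000] = 17.8235; exercise value = 26.0000 > continuation, so V_d = 26.0000 (exercise)
Node 0 (S = 115): continuation = e^(−0.09)·[0.8985·1.7372 + 0.1015·26.0000] = 3.8385; exercise value = 0.0000 ≤ continuation, so V_0 = 3.8385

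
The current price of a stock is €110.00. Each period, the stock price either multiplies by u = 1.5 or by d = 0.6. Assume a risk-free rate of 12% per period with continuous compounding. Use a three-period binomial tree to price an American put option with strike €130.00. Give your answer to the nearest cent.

Risk-neutral probability p = (e^0.12 − 0.6)/(1.5 − 0.6) = 0.5275/0.9000 = 0.5861
Terminal stock prices: S_uuu = 371.2, S_uud = 148.5, S_udd = 59.4, S_ddd = 23.76
Terminal payoffs (K − S): max(-241.2, 0) = 0, max(-18.5, 0) = 0, max(70.6, 0) = 70.6, max(106.2, 0) = 106.2
Node uu (S = 247.5): continuation = e^(−0.12)·[0.5861·0.0000 + 0.4139·0.0000] = 0.0000; exercise value = 0.0000 ≤ continuation, so V_uu = 0.0000
Node ud (S = 99): continuation = e^(−0.12)·[0.5861·0.0000 + 0.4139·70.6000] = 25.9165; exercise value = 31.0000 > continuation, so V_ud = 31.0000 (exercise)
Node dd (S = 39.6): continuation = e^(−0.12)·[0.5861·70.6000 + 0.4139·106.2400] = 75.6997; exercise value = 90.4000 > continuation, so V_dd = 90.4000 (exercise)
Node u (S = 165): continuation = e^(−0.12)·[0.5861·0.0000 + 0.4139·31.0000] = 11.3798; exercise value = 0.0000 ≤ continuation, so V_u = 11.3798
Node d (S = 66): continuation = e^(−0.12)·[0.5861·31.0000 + 0.4139·90.4000] = 49.2997; exercise value = 64.0000 > continuation, so V_d = 64.0000 (exercise)
Node 0 (S = 110): continuation = e^(−0.12)·[0.5861·11.3798 + 0.4139·64.0000] = 29.4093; exercise value = 20.0000 ≤ continuation, so V_0 = 29.4093

€29.41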